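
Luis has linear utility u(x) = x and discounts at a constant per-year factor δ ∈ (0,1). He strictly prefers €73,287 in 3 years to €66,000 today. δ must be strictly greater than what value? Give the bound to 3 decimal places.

δ > 0.966

Under u(x) = x this choice says 66000 < δ^3·73287.
So δ^3 > 66000/73287 = 0.90057; taking the cube root of both positive sides preserves the inequality.
δ > 0.90057^(1/3) = 0.966.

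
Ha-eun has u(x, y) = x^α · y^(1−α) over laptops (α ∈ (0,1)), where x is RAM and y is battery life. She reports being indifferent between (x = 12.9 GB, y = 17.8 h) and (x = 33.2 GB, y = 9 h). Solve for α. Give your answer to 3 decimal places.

α ≈ 0.419

The Cobb–Douglas utilities coincide, so 12.9^α·17.8^(1−α) = 33.2^α·9^(1−α).
Taking logs: α·ln 12.9 + (1−α)·ln 17.8 = α·ln 33.2 + (1−α)·ln 9, i.e. α·-0.945323 = (1−α)·-0.681974.
With A = -0.945323 and B = -0.681974: α·A = (1−α)·B, so α = B/(A+B) = -0.681974/-1.627297 ≈ 0.419.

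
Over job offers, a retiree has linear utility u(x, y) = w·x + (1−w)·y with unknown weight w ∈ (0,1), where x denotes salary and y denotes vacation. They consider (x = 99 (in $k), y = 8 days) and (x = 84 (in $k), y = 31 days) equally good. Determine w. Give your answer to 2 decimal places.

w = 0.61

Equating utilities: w·99 + (1−w)·8 = w·84 + (1−w)·31.
w·(99−84) = (1−w)·(31−8), i.e. w·15 = (1−w)·23.
The marginal rate of substitution is 23/15, so w = 23/(15+23) = 0.61.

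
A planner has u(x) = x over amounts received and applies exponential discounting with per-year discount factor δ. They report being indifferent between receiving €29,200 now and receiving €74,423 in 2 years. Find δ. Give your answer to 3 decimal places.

Equating discounted utilities: u(29200) = δ^2·u(74423) ⇒ δ^2 = u(29200)/u(74423).
With u(x) = x: δ^2 = 29200/74423 = 0.39235.
So δ = 0.39235^(1/2) ≈ 0.626.

δ ≈ 0.626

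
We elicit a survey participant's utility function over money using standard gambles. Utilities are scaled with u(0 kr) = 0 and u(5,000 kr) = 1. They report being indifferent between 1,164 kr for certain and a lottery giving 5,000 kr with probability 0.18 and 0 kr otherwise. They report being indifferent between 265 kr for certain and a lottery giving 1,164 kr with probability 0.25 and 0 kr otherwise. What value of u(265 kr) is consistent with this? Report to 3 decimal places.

From the first indifference, u(1,164 kr) = 0.18·u(5,000 kr) + 0.82·u(0 kr) = 0.18·1 + 0.82·0 = 0.18.
The second indifference gives u(265 kr) = 0.25·u(1,164 kr) + 0.75·u(0 kr) = 0.25·0.18 + 0.75·0.00 = 0.0450.

0.045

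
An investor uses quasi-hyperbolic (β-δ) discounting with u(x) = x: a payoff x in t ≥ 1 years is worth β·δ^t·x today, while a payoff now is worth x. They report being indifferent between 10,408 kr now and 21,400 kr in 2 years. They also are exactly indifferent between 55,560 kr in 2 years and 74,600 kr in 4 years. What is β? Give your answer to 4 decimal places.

From the later pair, β·δ^2·55560 = β·δ^4·74600; dividing through, δ^2 = 55560/74600 = 0.74477, so δ = 0.86300.
Now use the now-vs-future pair: 10408 = β·δ^2·21400 gives β = 10408/(0.74477·21400) ≈ 0.6530.

β ≈ 0.6530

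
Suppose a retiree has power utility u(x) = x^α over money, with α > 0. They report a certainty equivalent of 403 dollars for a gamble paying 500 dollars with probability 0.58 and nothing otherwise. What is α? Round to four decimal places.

The lottery's expected utility is 0.58·u(500) + 0.42·u(0) = 0.58·500^α (since u(0) = 0 for α > 0).
Equating: 403^α = 0.58·500^α, i.e. 0.8060^α = 0.58.
Taking logs: α·ln(403/500) = ln(0.58), so α = -0.5447272 / -0.2156715 ≈ 2.5257.

α ≈ 2.5257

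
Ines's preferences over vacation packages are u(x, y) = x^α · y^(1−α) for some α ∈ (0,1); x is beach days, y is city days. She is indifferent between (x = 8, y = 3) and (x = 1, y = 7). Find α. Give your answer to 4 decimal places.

The Cobb–Douglas utilities coincide, so 8^α·3^(1−α) = 1^α·7^(1−α).
Rearrange to (8/1)^α = (7/3)^(1−α) and take logs: α·2.0794415 = (1−α)·0.8472979.
With A = 2.0794415 and B = 0.8472979: α·A = (1−α)·B, so α = B/(A+B) = 0.8472979/2.9267394 ≈ 0.2895.

α ≈ 0.2895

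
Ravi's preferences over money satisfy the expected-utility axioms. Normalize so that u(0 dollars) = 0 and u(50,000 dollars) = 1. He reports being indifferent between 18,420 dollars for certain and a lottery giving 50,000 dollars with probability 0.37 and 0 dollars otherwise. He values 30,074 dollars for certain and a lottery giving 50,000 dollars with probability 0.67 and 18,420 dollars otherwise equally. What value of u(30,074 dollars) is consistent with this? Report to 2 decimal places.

0.79

The first gamble pins u(18,420 dollars): it must equal 0.37·1 + 0.63·0 = 0.37.
Chaining: u(30,074 dollars) = 0.67·1.00 + 0.33·0.37 = 0.7921.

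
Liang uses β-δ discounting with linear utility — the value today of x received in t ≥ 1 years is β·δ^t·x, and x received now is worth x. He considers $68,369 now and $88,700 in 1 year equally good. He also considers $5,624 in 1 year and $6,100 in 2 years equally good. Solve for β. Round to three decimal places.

The second indifference involves only future payoffs, so β cancels: β·δ^1·5624 = β·δ^2·6100, giving δ = 5624/6100 = 0.92197.
The first indifference: 68369 = β·δ·88700, so β = 68369/(δ·88700) = 68369/(0.92197·88700) ≈ 0.836.

β ≈ 0.836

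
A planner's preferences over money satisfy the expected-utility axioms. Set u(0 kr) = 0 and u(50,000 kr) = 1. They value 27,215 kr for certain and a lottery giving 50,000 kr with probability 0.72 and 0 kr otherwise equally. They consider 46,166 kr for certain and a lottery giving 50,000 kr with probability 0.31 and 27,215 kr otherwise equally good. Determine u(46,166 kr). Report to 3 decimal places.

The first gamble pins u(27,215 kr): it must equal 0.72·1 + 0.28·0 = 0.72.
Then u(46,166 kr) = 0.31·u(50,000 kr) + 0.69·u(27,215 kr) = 0.31·1.00 + 0.69·0.72 = 0.8068.

0.807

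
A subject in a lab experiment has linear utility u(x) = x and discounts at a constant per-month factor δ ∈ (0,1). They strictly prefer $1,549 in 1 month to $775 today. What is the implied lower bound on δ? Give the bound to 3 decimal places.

Comparing present values: 775 < δ·1549.
So δ > 775/1549 = 0.50032.

δ > 0.500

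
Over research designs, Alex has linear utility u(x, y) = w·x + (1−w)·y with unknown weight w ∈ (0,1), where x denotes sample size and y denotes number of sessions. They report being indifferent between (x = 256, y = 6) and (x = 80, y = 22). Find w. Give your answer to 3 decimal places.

w = 0.083

u(256,6) = u(80,22) means w·256 + (1−w)·6 = w·80 + (1−w)·22.
w·(256−80) = (1−w)·(22−6), i.e. w·176 = (1−w)·16.
The marginal rate of substitution is 16/176, so w = 16/(176+16) = 0.083.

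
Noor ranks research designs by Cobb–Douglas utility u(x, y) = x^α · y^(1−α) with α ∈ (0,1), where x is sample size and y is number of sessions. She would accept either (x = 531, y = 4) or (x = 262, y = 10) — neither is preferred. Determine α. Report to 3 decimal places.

α ≈ 0.565

Indifference: 531^α · 4^(1−α) = 262^α · 10^(1−α).
Taking logs: α·ln 531 + (1−α)·ln 4 = α·ln 262 + (1−α)·ln 10, i.e. α·0.706418 = (1−α)·0.916291.
So α/(1−α) = (0.916291)/(0.706418) = 1.297095, and α = 1.297095/2.297095 ≈ 0.565.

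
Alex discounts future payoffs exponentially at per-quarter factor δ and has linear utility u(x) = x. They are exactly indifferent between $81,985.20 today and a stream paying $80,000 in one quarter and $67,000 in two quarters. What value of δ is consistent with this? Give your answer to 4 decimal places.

Equating present values: 81985.20 = 80000δ + 67000δ².
Rearranged: 67000δ² + 80000δ − 81985.20 = 0.
By the quadratic formula (taking the positive root), δ = (−80000 + √28372033600.00) / 134000 ≈ 0.6600.

δ ≈ 0.6600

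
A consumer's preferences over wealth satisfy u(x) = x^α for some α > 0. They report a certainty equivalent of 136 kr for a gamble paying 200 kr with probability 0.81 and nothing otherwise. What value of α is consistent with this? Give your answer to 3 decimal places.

α ≈ 0.546

EU(lottery) = 0.81·200^α + 0.19·0 = 0.81·200^α.
Equating: 136^α = 0.81·200^α, i.e. 0.6800^α = 0.81.
Taking logs: α·ln(136/200) = ln(0.81), so α = -0.210721 / -0.385662 ≈ 0.546.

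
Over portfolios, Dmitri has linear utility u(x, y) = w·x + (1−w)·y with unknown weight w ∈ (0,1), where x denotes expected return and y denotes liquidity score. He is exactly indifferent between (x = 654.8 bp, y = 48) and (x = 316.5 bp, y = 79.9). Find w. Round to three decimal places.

u(654.8,48) = u(316.5,79.9) means w·654.8 + (1−w)·48 = w·316.5 + (1−w)·79.9.
w·(654.8−316.5) = (1−w)·(79.9−48), i.e. w·338.3 = (1−w)·31.9.
Hence w = 31.9/(338.3+31.9) = 31.9/370.2 = 0.086.

w = 0.086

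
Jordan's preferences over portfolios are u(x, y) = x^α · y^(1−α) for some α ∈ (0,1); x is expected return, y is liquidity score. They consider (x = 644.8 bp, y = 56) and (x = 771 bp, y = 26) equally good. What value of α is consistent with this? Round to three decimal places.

The Cobb–Douglas utilities coincide, so 644.8^α·56^(1−α) = 771^α·26^(1−α).
Taking logs: α·ln 644.8 + (1−α)·ln 56 = α·ln 771 + (1−α)·ln 26, i.e. α·-0.178748 = (1−α)·-0.767255.
With A = -0.178748 and B = -0.767255: α·A = (1−α)·B, so α = B/(A+B) = -0.767255/-0.946003 ≈ 0.811.

α ≈ 0.811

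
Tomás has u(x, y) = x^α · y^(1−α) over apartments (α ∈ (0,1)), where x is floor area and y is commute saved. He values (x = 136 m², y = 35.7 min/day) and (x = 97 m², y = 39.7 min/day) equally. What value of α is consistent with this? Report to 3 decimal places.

α ≈ 0.239

Set the two utilities equal: 136^α·35.7^(1−α) = 97^α·39.7^(1−α).
(136/97)^α = (39.7/35.7)^(1−α); take logs: α·ln(136/97) = (1−α)·ln(39.7/35.7), i.e. α·0.337944 = (1−α)·0.106200.
So α/(1−α) = (0.106200)/(0.337944) = 0.314253, and α = 0.314253/1.314253 ≈ 0.239.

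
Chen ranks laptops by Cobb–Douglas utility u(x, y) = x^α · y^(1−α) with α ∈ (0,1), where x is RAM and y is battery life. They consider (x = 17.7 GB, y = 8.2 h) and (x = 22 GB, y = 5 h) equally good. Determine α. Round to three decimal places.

α ≈ 0.695

The Cobb–Douglas utilities coincide, so 17.7^α·8.2^(1−α) = 22^α·5^(1−α).
Rearrange to (17.7/22)^α = (5/8.2)^(1−α) and take logs: α·-0.217478 = (1−α)·-0.494696.
So α/(1−α) = (-0.494696)/(-0.217478) = 2.274694, and α = 2.274694/3.274694 ≈ 0.695.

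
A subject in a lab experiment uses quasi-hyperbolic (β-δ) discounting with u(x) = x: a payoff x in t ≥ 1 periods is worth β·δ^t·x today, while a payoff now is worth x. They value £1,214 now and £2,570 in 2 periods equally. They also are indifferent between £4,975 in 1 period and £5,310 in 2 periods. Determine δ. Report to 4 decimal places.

Both payoffs in the second observation are in the future, so β drops out: δ^1·4975 = δ^2·5310 ⇒ δ = 4975/5310 = 0.93691.

δ ≈ 0.9369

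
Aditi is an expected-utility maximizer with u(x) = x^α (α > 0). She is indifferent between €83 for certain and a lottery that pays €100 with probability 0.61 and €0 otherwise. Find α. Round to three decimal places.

EU(lottery) = 0.61·100^α + 0.39·0 = 0.61·100^α.
Setting u(83) equal to that: 83^α = 0.61·100^α ⇒ (83/100)^α = 0.61.
α = ln(0.61) / ln(83/100) = -0.494296/-0.186330 ≈ 2.653.

α ≈ 2.653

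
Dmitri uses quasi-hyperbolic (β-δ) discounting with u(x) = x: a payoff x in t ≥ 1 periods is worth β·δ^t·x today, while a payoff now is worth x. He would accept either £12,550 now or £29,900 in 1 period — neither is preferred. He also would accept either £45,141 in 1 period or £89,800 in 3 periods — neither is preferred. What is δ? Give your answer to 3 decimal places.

The second indifference involves only future payoffs, so β cancels: β·δ^1·45141 = β·δ^3·89800, giving δ^2 = 45141/89800 = 0.50268, so δ = 0.70900.

δ ≈ 0.709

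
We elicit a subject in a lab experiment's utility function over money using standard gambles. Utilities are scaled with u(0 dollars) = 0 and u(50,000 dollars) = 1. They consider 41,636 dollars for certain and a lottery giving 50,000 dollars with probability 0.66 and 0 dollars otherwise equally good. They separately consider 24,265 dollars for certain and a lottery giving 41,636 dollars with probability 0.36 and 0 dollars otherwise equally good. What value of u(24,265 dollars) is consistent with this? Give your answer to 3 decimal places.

First, u(41,636 dollars) = 0.66·u(50,000 dollars) + 0.34·u(0 dollars) = 0.66.
Chaining: u(24,265 dollars) = 0.36·0.66 + 0.64·0.00 = 0.2376.

0.238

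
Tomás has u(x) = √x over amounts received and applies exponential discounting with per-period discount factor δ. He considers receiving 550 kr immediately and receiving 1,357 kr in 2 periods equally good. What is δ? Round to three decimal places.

δ ≈ 0.798

Indifference means u(550) = δ^2 · u(1357), so δ^2 = u(550)/u(1357).
With u(x) = √x: δ^2 = √550/√1357 = √(550/1357) = 0.63664.
Hence δ = (0.63664)^(1/2) = 0.79789.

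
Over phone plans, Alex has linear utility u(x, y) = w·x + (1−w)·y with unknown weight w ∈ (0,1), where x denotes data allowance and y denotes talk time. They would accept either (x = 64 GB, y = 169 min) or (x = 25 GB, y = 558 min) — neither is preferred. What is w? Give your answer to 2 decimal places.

w = 0.91

Equating utilities: w·64 + (1−w)·169 = w·25 + (1−w)·558.
Rearranging, 39·w − 389·(1−w) = 0.
So w/(1−w) = 389/39 = 9.9744, giving w = 389/(39+389) = 0.91.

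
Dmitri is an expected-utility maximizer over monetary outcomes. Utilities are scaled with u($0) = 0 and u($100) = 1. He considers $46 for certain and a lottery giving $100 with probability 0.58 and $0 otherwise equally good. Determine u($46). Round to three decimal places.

0.580

By the standard-gamble method, u($46) is just the indifference probability on the best outcome: 0.58.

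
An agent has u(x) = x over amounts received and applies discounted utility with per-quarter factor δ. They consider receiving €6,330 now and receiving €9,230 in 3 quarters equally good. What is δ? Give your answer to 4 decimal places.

The payoff in 3 quarters is discounted by δ^3, so u(6330) = δ^3·u(9230) and δ^3 = u(6330)/u(9230).
With u(x) = x: δ^3 = 6330/9230 = 0.68581.
So δ = 0.68581^(1/3) ≈ 0.8819.

δ ≈ 0.8819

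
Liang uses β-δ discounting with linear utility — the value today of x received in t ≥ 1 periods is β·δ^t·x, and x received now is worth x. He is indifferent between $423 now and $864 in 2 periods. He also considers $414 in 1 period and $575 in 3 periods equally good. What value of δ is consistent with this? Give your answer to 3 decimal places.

The second indifference involves only future payoffs, so β cancels: β·δ^1·414 = β·δ^3·575, giving δ^2 = 414/575 = 0.72000, so δ = 0.84853.

δ ≈ 0.849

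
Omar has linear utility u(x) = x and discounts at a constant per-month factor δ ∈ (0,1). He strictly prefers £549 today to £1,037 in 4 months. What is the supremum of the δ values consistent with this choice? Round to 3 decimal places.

δ < 0.853

The preference means 549 > δ^4·1037.
Dividing by 1037: δ^4 < 0.52941. Both sides are positive, so the 4th root keeps the direction.
δ < (549/1037)^(1/4) ≈ 0.853.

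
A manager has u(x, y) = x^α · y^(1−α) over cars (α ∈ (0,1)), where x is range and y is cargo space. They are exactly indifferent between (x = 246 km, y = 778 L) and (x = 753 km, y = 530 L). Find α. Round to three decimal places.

The Cobb–Douglas utilities coincide, so 246^α·778^(1−α) = 753^α·530^(1−α).
Rearrange to (246/753)^α = (530/778)^(1−α) and take logs: α·-1.118734 = (1−α)·-0.383850.
So α/(1−α) = (-0.383850)/(-1.118734) = 0.343111, and α = 0.343111/1.343111 ≈ 0.255.

α ≈ 0.255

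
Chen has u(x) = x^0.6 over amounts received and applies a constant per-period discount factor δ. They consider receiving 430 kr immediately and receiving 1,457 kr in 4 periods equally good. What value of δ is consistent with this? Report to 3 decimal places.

δ ≈ 0.833

Equating discounted utilities: u(430) = δ^4·u(1457) ⇒ δ^4 = u(430)/u(1457).
With u(x) = x^0.6: δ^4 = 430^0.6/1457^0.6 = (430/1457)^0.6 = 0.48085.
So δ = 0.48085^(1/4) ≈ 0.833.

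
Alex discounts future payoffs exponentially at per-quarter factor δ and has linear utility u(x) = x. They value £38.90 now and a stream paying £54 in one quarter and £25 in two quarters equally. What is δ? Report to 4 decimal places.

The stream is worth 54δ + 25δ² today, so 54δ + 25δ² = 38.90.
That is, 25δ² + 54δ − 38.90 = 0, a quadratic in δ.
δ = (−54 + √(54² + 4·25·38.90)) / (2·25) = (−54 + √6806.00) / 50 ≈ 0.5700.

δ ≈ 0.5700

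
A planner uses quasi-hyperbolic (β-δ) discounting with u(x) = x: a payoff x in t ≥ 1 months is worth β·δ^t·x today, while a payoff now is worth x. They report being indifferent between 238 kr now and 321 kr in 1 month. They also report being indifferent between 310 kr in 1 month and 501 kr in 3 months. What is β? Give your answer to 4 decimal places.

From the later pair, β·δ^1·310 = β·δ^3·501; dividing through, δ^2 = 310/501 = 0.61876, so δ = 0.78661.
Substituting δ into 238 = β·δ·321: β = 238/(252.503) ≈ 0.9426.

β ≈ 0.9426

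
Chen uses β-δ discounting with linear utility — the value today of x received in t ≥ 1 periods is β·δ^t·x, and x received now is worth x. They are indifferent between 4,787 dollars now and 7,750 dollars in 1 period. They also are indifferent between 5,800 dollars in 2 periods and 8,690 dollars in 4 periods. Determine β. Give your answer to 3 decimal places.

β ≈ 0.756

From the later pair, β·δ^2·5800 = β·δ^4·8690; dividing through, δ^2 = 5800/8690 = 0.66743, so δ = 0.81697.
Now use the now-vs-future pair: 4787 = β·δ·7750 gives β = 4787/(0.81697·7750) ≈ 0.756.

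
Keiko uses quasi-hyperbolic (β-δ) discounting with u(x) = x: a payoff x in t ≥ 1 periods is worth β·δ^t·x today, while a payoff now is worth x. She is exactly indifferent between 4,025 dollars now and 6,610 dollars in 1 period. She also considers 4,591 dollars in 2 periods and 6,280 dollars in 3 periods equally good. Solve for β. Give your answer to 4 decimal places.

Both payoffs in the second observation are in the future, so β drops out: δ^2·4591 = δ^3·6280 ⇒ δ = 4591/6280 = 0.73105.
Now use the now-vs-future pair: 4025 = β·δ·6610 gives β = 4025/(0.73105·6610) ≈ 0.8329.

β ≈ 0.8329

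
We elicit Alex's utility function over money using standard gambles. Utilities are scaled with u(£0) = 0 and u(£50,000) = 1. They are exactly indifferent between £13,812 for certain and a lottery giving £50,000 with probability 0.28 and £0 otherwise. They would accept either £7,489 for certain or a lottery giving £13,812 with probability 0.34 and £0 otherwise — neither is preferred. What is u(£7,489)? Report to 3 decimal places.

0.095

The first gamble pins u(£13,812): it must equal 0.28·1 + 0.72·0 = 0.28.
The second indifference gives u(£7,489) = 0.34·u(£13,812) + 0.66·u(£0) = 0.34·0.28 + 0.66·0.00 = 0.0952.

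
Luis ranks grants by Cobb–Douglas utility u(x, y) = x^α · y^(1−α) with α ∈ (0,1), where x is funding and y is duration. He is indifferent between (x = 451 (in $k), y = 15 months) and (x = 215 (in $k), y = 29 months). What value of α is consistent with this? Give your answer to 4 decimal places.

Set the two utilities equal: 451^α·15^(1−α) = 215^α·29^(1−α).
Rearrange to (451/215)^α = (29/15)^(1−α) and take logs: α·0.7408293 = (1−α)·0.6592456.
With A = 0.7408293 and B = 0.6592456: α·A = (1−α)·B, so α = B/(A+B) = 0.6592456/1.4000749 ≈ 0.4709.

α ≈ 0.4709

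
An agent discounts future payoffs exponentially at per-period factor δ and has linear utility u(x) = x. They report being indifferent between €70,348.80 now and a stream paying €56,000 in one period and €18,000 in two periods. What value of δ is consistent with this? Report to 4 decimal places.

The stream is worth 56000δ + 18000δ² today, so 56000δ + 18000δ² = 70348.80.
So 18000δ² + 56000δ − 70348.80 = 0.
δ = (−56000 + √(56000² + 4·18000·70348.80)) / (2·18000) = (−56000 + √8201113600.00) / 36000 ≈ 0.9600.

δ ≈ 0.9600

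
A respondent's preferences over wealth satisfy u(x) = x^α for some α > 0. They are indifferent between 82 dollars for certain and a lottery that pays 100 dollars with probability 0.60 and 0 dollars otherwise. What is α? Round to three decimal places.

The lottery's expected utility is 0.60·u(100) + 0.40·u(0) = 0.60·100^α (since u(0) = 0 for α > 0).
Setting u(82) equal to that: 82^α = 0.60·100^α ⇒ (82/100)^α = 0.60.
Taking logs: α·ln(82/100) = ln(0.60), so α = -0.510826 / -0.198451 ≈ 2.574.

α ≈ 2.574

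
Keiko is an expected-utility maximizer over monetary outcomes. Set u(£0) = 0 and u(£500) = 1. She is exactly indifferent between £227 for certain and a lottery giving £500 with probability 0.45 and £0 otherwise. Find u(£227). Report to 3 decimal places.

0.450

By the standard-gamble method, u(£227) is just the indifference probability on the best outcome: 0.45.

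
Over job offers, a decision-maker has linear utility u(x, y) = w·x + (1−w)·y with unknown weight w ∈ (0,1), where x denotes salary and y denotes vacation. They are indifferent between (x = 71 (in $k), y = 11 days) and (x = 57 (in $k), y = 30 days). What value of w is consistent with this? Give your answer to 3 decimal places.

u(71,11) = u(57,30) means w·71 + (1−w)·11 = w·57 + (1−w)·30.
Rearranging, 14·w − 19·(1−w) = 0.
The marginal rate of substitution is 19/14, so w = 19/(14+19) = 0.576.

w = 0.576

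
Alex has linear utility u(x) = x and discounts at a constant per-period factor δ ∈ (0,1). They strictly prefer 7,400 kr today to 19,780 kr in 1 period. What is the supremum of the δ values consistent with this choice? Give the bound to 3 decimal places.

Under u(x) = x this choice says 7400 > δ·19780.
Dividing through by 19780 gives δ < 0.37412.

δ < 0.374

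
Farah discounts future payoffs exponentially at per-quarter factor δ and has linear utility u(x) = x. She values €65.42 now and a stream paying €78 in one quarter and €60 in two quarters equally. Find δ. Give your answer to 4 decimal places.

δ ≈ 0.5800

The stream is worth 78δ + 60δ² today, so 78δ + 60δ² = 65.42.
So 60δ² + 78δ − 65.42 = 0.
The positive root is δ = [−78 + √(78² + 4·60·65.42)] / (2·60) = (−78 + 147.597)/120 ≈ 0.5800.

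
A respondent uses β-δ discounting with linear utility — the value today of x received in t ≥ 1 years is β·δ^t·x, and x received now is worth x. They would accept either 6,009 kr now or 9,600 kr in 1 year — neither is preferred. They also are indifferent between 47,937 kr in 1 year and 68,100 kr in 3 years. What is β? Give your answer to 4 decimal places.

β ≈ 0.7461

Both payoffs in the second observation are in the future, so β drops out: δ^1·47937 = δ^3·68100 ⇒ δ^2 = 47937/68100 = 0.70392, so δ = 0.83900.
Substituting δ into 6009 = β·δ·9600: β = 6009/(8054.398) ≈ 0.7461.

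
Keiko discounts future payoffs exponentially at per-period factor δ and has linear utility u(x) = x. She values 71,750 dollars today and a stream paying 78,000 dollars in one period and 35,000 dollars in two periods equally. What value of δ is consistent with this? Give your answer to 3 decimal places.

The stream is worth 78000δ + 35000δ² today, so 78000δ + 35000δ² = 71750.
That is, 35000δ² + 78000δ − 71750 = 0, a quadratic in δ.
The positive root is δ = [−78000 + √(78000² + 4·35000·71750)] / (2·35000) = (−78000 + 127000.000)/70000 ≈ 0.700.

δ ≈ 0.700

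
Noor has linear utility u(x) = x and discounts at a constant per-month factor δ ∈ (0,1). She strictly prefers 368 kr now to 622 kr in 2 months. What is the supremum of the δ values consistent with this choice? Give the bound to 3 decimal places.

The preference means 368 > δ^2·622.
Dividing by 622: δ^2 < 0.59164. Both sides are positive, so the square root keeps the direction.
δ < 0.59164^(1/2) = 0.769.

δ < 0.769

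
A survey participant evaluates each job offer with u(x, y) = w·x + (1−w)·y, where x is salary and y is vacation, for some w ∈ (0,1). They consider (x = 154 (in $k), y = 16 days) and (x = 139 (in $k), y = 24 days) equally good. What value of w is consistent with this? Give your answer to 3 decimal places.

Indifference: w·154 + (1−w)·16 = w·139 + (1−w)·24.
w·(154−139) = (1−w)·(24−16), i.e. w·15 = (1−w)·8.
So w/(1−w) = 8/15 = 0.5333, giving w = 8/(15+8) = 0.348.

w = 0.348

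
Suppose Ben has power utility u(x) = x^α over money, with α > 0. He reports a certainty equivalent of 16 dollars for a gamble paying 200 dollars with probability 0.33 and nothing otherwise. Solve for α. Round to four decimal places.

EU(lottery) = 0.33·200^α + 0.67·0 = 0.33·200^α.
Indifference: 16^α = 0.33·200^α, so (16/200)^α = 0.33.
Take logs: α = ln 0.33 / ln(16/200) ≈ 0.438948.

α ≈ 0.4389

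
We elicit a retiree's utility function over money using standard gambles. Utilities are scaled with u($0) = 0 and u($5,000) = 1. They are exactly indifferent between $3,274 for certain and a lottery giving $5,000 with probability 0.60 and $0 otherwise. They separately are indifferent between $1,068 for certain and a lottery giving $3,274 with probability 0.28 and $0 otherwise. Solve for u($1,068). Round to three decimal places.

0.168

The first gamble pins u($3,274): it must equal 0.60·1 + 0.40·0 = 0.60.
The second indifference gives u($1,068) = 0.28·u($3,274) + 0.72·u($0) = 0.28·0.60 + 0.72·0.00 = 0.1680.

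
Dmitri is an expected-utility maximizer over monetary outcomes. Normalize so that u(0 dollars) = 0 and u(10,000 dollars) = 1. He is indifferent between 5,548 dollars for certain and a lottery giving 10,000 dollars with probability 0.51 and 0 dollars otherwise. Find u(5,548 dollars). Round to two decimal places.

u(5,548 dollars) equals the lottery's expected utility: 0.51·1 + 0.49·0 = 0.51.

0.51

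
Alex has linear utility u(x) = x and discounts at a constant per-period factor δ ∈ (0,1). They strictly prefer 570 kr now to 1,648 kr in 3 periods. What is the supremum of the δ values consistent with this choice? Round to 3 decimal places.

The preference means 570 > δ^3·1648.
Dividing by 1648: δ^3 < 0.34587. Both sides are positive, so the cube root keeps the direction.
δ < 0.34587^(1/3) = 0.702.

δ < 0.702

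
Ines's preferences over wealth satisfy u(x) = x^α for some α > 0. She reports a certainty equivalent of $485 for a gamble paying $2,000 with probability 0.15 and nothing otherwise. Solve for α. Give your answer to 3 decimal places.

EU(lottery) = 0.15·2000^α + 0.85·0 = 0.15·2000^α.
Indifference: 485^α = 0.15·2000^α, so (485/2000)^α = 0.15.
α = ln(0.15) / ln(485/2000) = -1.897120/-1.416754 ≈ 1.339.

α ≈ 1.339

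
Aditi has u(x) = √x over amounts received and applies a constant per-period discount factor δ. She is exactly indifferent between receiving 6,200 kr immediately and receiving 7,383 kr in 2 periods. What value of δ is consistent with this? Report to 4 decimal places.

Equating discounted utilities: u(6200) = δ^2·u(7383) ⇒ δ^2 = u(6200)/u(7383).
Since u(x) = √x, δ^2 = √(6200/7383) = 0.91639.
So δ = 0.91639^(1/2) ≈ 0.9573.

δ ≈ 0.9573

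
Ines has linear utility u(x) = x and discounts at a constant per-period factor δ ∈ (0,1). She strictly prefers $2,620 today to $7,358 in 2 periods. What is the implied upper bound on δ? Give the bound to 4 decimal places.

Comparing present values: 2620 > δ^2·7358.
Dividing by 7358: δ^2 < 0.35608. Both sides are positive, so the square root keeps the direction.
δ < 0.35608^(1/2) = 0.5967.

δ < 0.5967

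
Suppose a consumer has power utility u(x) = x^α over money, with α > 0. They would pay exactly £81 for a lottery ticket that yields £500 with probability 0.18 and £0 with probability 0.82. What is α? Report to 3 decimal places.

The lottery's expected utility is 0.18·u(500) + 0.82·u(0) = 0.18·500^α (since u(0) = 0 for α > 0).
Equating: 81^α = 0.18·500^α, i.e. 0.1620^α = 0.18.
Taking logs: α·ln(81/500) = ln(0.18), so α = -1.714798 / -1.820159 ≈ 0.942.

α ≈ 0.942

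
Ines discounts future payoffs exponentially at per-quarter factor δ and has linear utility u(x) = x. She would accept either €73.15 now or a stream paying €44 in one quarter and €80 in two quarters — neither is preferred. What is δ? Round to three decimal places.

δ ≈ 0.720

The stream is worth 44δ + 80δ² today, so 44δ + 80δ² = 73.15.
That is, 80δ² + 44δ − 73.15 = 0, a quadratic in δ.
The positive root is δ = [−44 + √(44² + 4·80·73.15)] / (2·80) = (−44 + 159.198)/160 ≈ 0.720.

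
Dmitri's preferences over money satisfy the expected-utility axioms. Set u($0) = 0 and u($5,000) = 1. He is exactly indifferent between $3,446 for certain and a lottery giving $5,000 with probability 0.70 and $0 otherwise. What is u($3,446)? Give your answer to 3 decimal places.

By the standard-gamble method, u($3,446) is just the indifference probability on the best outcome: 0.70.

0.700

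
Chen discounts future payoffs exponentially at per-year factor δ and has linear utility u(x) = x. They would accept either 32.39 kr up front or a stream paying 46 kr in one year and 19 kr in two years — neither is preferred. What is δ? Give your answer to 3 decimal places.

Equating present values: 32.39 = 46δ + 19δ².
Rearranged: 19δ² + 46δ − 32.39 = 0.
The positive root is δ = [−46 + √(46² + 4·19·32.39)] / (2·19) = (−46 + 67.658)/38 ≈ 0.570.

δ ≈ 0.570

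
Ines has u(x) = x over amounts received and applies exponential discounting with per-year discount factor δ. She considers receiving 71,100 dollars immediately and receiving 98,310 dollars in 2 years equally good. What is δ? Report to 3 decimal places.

Indifference means u(71100) = δ^2 · u(98310), so δ^2 = u(71100)/u(98310).
With u(x) = x: δ^2 = 71100/98310 = 0.72322.
Taking the square root: δ = 0.72322^(1/2) ≈ 0.850.

δ ≈ 0.850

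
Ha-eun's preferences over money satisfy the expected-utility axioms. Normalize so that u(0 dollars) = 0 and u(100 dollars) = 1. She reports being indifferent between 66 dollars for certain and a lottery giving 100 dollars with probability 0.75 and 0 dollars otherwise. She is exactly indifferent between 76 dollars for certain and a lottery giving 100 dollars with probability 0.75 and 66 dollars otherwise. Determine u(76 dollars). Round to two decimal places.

First, u(66 dollars) = 0.75·u(100 dollars) + 0.25·u(0 dollars) = 0.75.
The second indifference gives u(76 dollars) = 0.75·u(100 dollars) + 0.25·u(66 dollars) = 0.75·1.00 + 0.25·0.75 = 0.9375.

0.94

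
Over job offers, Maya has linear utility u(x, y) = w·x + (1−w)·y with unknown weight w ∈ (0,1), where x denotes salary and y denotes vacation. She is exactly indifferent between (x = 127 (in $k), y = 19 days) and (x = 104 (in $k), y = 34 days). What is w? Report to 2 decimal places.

w = 0.39

u(127,19) = u(104,34) means w·127 + (1−w)·19 = w·104 + (1−w)·34.
Rearranging, 23·w − 15·(1−w) = 0.
Hence w = 15/(23+15) = 15/38 = 0.39.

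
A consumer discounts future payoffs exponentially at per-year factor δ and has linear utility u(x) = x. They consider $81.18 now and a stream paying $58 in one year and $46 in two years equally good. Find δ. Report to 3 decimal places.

Present value of the stream is 58·δ + 46·δ². Indifference gives 58δ + 46δ² = 81.18.
So 46δ² + 58δ − 81.18 = 0.
By the quadratic formula (taking the positive root), δ = (−58 + √18301.12) / 92 ≈ 0.840.

δ ≈ 0.840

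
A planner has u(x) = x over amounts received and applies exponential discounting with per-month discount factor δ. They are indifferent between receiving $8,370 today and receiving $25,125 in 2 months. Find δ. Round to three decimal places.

Indifference means u(8370) = δ^2 · u(25125), so δ^2 = u(8370)/u(25125).
With u(x) = x: δ^2 = 8370/25125 = 0.33313.
Hence δ = (0.33313)^(1/2) = 0.57718.

δ ≈ 0.577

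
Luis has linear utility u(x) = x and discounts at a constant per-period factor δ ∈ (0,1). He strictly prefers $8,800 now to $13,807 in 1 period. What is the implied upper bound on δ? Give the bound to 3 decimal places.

Comparing present values: 8800 > δ·13807.
Dividing through by 13807 gives δ < 0.63736.

δ < 0.637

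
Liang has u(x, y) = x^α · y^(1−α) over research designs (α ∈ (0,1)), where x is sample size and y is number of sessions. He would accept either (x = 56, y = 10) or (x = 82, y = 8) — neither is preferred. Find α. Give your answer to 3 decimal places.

α ≈ 0.369

Set the two utilities equal: 56^α·10^(1−α) = 82^α·8^(1−α).
Taking logs: α·ln 56 + (1−α)·ln 10 = α·ln 82 + (1−α)·ln 8, i.e. α·-0.381368 = (1−α)·-0.223144.
With A = -0.381368 and B = -0.223144: α·A = (1−α)·B, so α = B/(A+B) = -0.223144/-0.604512 ≈ 0.369.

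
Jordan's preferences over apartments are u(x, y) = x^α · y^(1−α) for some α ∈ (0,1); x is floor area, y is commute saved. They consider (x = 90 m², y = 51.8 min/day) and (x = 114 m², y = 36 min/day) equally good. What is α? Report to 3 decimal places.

α ≈ 0.606

The Cobb–Douglas utilities coincide, so 90^α·51.8^(1−α) = 114^α·36^(1−α).
Rearrange to (90/114)^α = (36/51.8)^(1−α) and take logs: α·-0.236389 = (1−α)·-0.363871.
With A = -0.236389 and B = -0.363871: α·A = (1−α)·B, so α = B/(A+B) = -0.363871/-0.600260 ≈ 0.606.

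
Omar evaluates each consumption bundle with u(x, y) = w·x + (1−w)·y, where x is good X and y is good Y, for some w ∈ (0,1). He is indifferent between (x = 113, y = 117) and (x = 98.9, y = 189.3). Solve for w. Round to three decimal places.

Equating utilities: w·113 + (1−w)·117 = w·98.9 + (1−w)·189.3.
Rearranging, 14.1·w − 72.3·(1−w) = 0.
Hence w = 72.3/(14.1+72.3) = 72.3/86.4 = 0.837.

w = 0.837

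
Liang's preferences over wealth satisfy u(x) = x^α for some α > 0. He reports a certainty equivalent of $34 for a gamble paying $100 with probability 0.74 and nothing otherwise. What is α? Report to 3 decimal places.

α ≈ 0.279

EU(lottery) = 0.74·100^α + 0.26·0 = 0.74·100^α.
Indifference: 34^α = 0.74·100^α, so (34/100)^α = 0.74.
Taking logs: α·ln(34/100) = ln(0.74), so α = -0.301105 / -1.078810 ≈ 0.279.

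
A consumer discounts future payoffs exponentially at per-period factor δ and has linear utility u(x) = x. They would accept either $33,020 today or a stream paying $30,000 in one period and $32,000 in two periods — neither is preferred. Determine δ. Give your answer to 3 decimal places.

The stream is worth 30000δ + 32000δ² today, so 30000δ + 32000δ² = 33020.
Rearranged: 32000δ² + 30000δ − 33020 = 0.
δ = (−30000 + √(30000² + 4·32000·33020)) / (2·32000) = (−30000 + √5126560000.00) / 64000 ≈ 0.650.

δ ≈ 0.650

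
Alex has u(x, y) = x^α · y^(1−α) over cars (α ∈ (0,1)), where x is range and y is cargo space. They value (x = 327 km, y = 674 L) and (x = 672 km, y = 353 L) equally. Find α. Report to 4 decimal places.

Set the two utilities equal: 327^α·674^(1−α) = 672^α·353^(1−α).
(327/672)^α = (353/674)^(1−α); take logs: α·ln(327/672) = (1−α)·ln(353/674), i.e. α·-0.7202982 = (1−α)·-0.6467621.
With A = -0.7202982 and B = -0.6467621: α·A = (1−α)·B, so α = B/(A+B) = -0.6467621/-1.3670603 ≈ 0.4731.

α ≈ 0.4731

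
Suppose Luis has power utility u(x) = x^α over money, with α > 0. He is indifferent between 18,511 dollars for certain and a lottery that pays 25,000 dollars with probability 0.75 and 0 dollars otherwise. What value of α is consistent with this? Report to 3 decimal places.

The lottery's expected utility is 0.75·u(25000) + 0.25·u(0) = 0.75·25000^α (since u(0) = 0 for α > 0).
Equating: 18511^α = 0.75·25000^α, i.e. 0.7404^α = 0.75.
α = ln(0.75) / ln(18511/25000) = -0.287682/-0.300511 ≈ 0.957.

α ≈ 0.957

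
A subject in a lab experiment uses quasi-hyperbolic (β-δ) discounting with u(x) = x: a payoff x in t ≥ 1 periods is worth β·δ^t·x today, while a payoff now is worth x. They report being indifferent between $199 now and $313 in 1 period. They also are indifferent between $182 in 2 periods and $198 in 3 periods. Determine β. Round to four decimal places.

β ≈ 0.6917

The second indifference involves only future payoffs, so β cancels: β·δ^2·182 = β·δ^3·198, giving δ = 182/198 = 0.91919.
The first indifference: 199 = β·δ·313, so β = 199/(δ·313) = 199/(0.91919·313) ≈ 0.6917.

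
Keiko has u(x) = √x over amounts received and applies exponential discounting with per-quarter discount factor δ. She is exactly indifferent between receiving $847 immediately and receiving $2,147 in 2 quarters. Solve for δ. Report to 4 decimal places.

δ ≈ 0.7925

Equating discounted utilities: u(847) = δ^2·u(2147) ⇒ δ^2 = u(847)/u(2147).
Since u(x) = √x, δ^2 = √(847/2147) = 0.62810.
So δ = 0.62810^(1/2) ≈ 0.7925.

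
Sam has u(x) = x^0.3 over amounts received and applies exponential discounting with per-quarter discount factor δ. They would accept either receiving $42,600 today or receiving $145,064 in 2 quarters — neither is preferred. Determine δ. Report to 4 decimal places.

δ ≈ 0.8321

The payoff in 2 quarters is discounted by δ^2, so u(42600) = δ^2·u(145064) and δ^2 = u(42600)/u(145064).
Since u(x) = x^0.3, δ^2 = (42600/145064)^0.3 = 0.29366^0.3 = 0.69240.
Hence δ = (0.69240)^(1/2) = 0.832104.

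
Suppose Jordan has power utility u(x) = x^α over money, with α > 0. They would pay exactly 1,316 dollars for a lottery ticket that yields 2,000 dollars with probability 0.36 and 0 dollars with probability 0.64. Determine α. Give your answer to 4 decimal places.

Since u(0) = 0, the lottery's EU is 0.36·2000^α.
Indifference: 1316^α = 0.36·2000^α, so (1316/2000)^α = 0.36.
Take logs: α = ln 0.36 / ln(1316/2000) ≈ 2.440928.

α ≈ 2.4409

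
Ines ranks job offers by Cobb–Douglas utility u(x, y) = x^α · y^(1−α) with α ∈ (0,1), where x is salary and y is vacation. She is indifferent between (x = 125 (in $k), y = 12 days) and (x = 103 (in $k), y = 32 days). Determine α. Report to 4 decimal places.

α ≈ 0.8352

Indifference: 125^α · 12^(1−α) = 103^α · 32^(1−α).
Taking logs: α·ln 125 + (1−α)·ln 12 = α·ln 103 + (1−α)·ln 32, i.e. α·0.1935847 = (1−α)·0.9808293.
With A = 0.1935847 and B = 0.9808293: α·A = (1−α)·B, so α = B/(A+B) = 0.9808293/1.1744140 ≈ 0.8352.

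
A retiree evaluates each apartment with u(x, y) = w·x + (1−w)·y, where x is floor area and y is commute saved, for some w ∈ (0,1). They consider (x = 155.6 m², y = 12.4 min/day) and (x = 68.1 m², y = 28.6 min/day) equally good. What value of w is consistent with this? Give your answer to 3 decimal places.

Equating utilities: w·155.6 + (1−w)·12.4 = w·68.1 + (1−w)·28.6.
Rearranging, 87.5·w − 16.2·(1−w) = 0.
The marginal rate of substitution is 16.2/87.5, so w = 16.2/(87.5+16.2) = 0.156.

w = 0.156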